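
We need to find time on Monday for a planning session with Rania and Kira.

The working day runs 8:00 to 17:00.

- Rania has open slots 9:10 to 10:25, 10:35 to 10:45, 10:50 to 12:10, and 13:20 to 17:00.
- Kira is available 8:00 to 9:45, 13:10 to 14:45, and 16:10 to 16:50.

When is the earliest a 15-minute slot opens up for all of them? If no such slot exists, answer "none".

Rania ∩ Kira: 09:10–09:45, 13:20–14:45, 16:10–16:50.
Windows ≥ 15 min: 09:10–09:45, 13:20–14:45, 16:10–16:50.
Earliest such window starts at 09:10.

09:10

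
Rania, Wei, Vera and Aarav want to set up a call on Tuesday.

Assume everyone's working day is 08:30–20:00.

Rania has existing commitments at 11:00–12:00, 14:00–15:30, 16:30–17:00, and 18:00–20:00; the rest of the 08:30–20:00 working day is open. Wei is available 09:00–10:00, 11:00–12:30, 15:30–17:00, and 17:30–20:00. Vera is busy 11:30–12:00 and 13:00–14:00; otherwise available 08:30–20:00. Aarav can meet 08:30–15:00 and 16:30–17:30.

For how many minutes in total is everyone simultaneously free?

Rania free within 08:30–20:00: 08:30–11:00, 12:00–14:00, 15:30–16:30, 17:00–18:00.
Vera free within 08:30–20:00: 08:30–11:30, 12:00–13:00, 14:00–20:00.
Rania ∩ Wei: 09:00–10:00, 12:00–12:30, 15:30–16:30, 17:30–18:00.
Rania ∩ Wei ∩ Vera: 09:00–10:00, 12:00–12:30, 15:30–16:30, 17:30–18:00.
Rania ∩ Wei ∩ Vera ∩ Aarav: 09:00–10:00, 12:00–12:30.
Total common minutes: 60 + 30 = 90.

90 minutes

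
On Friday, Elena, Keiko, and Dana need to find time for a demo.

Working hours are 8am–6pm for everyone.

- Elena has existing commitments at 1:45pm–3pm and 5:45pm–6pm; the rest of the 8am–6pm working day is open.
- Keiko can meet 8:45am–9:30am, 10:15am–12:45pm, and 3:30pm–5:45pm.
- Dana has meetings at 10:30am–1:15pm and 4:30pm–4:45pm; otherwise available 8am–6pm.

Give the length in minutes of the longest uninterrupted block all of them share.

Elena free within 08:00–18:00: 08:00–13:45, 15:00–17:45.
Dana free within 08:00–18:00: 08:00–10:30, 13:15–16:30, 16:45–18:00.
Elena ∩ Keiko: 08:45–09:30, 10:15–12:45, 15:30–17:45.
Elena ∩ Keiko ∩ Dana: 08:45–09:30, 10:15–10:30, 15:30–16:30, 16:45–17:45.
Common window lengths: 45, 15, 60, 60 min; longest is 60.

60 minutes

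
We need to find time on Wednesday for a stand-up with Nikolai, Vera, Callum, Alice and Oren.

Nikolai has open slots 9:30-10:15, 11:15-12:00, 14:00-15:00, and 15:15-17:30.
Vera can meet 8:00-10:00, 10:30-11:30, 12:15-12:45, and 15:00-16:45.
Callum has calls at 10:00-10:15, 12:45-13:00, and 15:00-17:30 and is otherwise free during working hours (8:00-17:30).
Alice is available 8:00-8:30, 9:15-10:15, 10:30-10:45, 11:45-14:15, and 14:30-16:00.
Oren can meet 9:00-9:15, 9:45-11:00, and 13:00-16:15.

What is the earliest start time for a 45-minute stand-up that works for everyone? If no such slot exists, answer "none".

none

Callum free within 08:00–17:30: 08:00–10:00, 10:15–12:45, 13:00–15:00.
Nikolai ∩ Vera: 09:30–10:00, 11:15–11:30, 15:15–16:45.
Nikolai ∩ Vera ∩ Callum: 09:30–10:00, 11:15–11:30.
Nikolai ∩ Vera ∩ Callum ∩ Alice: 09:30–10:00.
Nikolai ∩ Vera ∩ Callum ∩ Alice ∩ Oren: 09:45–10:00.
Windows ≥ 45 min: (none).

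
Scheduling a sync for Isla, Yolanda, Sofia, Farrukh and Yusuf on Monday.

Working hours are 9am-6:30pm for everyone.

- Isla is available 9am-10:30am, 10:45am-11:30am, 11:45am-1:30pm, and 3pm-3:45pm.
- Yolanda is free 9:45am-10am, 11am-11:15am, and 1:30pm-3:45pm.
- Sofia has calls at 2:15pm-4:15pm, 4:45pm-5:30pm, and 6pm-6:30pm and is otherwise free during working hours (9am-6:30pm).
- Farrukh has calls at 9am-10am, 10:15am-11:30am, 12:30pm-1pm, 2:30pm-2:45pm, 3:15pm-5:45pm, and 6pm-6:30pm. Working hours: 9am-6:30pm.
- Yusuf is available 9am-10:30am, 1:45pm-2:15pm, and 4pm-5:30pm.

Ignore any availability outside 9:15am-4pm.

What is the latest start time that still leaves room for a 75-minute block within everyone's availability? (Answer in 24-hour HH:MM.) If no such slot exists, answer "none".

Sofia free within 09:00–18:30: 09:00–14:15, 16:15–16:45, 17:30–18:00.
Farrukh free within 09:00–18:30: 10:00–10:15, 11:30–12:30, 13:00–14:30, 14:45–15:15, 17:45–18:00.
Isla ∩ Yolanda: 09:45–10:00, 11:00–11:15, 15:00–15:45.
Isla ∩ Yolanda ∩ Sofia: 09:45–10:00, 11:00–11:15.
Isla ∩ Yolanda ∩ Sofia ∩ Farrukh: (none).
Isla ∩ Yolanda ∩ Sofia ∩ Farrukh ∩ Yusuf: (none).
Restricted to 09:15–16:00: (none).
Windows ≥ 75 min: (none).

none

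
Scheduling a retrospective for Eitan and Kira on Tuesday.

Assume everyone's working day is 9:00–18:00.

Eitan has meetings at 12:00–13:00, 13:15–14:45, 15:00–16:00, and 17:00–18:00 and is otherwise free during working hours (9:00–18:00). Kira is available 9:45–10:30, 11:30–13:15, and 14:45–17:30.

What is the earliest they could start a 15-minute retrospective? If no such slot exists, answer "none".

Eitan free within 09:00–18:00: 09:00–12:00, 13:00–13:15, 14:45–15:00, 16:00–17:00.
Eitan ∩ Kira: 09:45–10:30, 11:30–12:00, 13:00–13:15, 14:45–15:00, 16:00–17:00.
Windows ≥ 15 min: 09:45–10:30, 11:30–12:00, 13:00–13:15, 14:45–15:00, 16:00–17:00.
Earliest such window starts at 09:45.

09:45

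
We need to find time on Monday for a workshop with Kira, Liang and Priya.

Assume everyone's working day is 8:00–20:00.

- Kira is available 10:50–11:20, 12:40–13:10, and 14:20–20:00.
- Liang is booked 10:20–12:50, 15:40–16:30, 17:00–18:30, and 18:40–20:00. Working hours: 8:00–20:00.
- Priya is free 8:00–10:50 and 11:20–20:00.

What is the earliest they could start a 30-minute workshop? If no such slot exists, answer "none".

14:20

Liang free within 08:00–20:00: 08:00–10:20, 12:50–15:40, 16:30–17:00, 18:30–18:40.
Kira ∩ Liang: 12:50–13:10, 14:20–15:40, 16:30–17:00, 18:30–18:40.
Kira ∩ Liang ∩ Priya: 12:50–13:10, 14:20–15:40, 16:30–17:00, 18:30–18:40.
Windows ≥ 30 min: 14:20–15:40, 16:30–17:00.
Earliest such window starts at 14:20.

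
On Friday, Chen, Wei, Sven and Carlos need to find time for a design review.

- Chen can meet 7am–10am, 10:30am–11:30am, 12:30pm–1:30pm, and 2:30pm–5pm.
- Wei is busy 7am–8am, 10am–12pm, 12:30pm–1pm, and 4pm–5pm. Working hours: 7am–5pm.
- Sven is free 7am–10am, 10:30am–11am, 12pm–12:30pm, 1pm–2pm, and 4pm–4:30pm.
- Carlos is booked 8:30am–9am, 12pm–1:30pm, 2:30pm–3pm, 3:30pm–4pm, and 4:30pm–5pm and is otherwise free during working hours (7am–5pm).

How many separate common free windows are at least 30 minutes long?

Wei free within 07:00–17:00: 08:00–10:00, 12:00–12:30, 13:00–16:00.
Carlos free within 07:00–17:00: 07:00–08:30, 09:00–12:00, 13:30–14:30, 15:00–15:30, 16:00–16:30.
Chen ∩ Wei: 08:00–10:00, 13:00–13:30, 14:30–16:00.
Chen ∩ Wei ∩ Sven: 08:00–10:00, 13:00–13:30.
Chen ∩ Wei ∩ Sven ∩ Carlos: 08:00–08:30, 09:00–10:00.
Windows ≥ 30 min: 08:00–08:30, 09:00–10:00.
That's 2 windows.

2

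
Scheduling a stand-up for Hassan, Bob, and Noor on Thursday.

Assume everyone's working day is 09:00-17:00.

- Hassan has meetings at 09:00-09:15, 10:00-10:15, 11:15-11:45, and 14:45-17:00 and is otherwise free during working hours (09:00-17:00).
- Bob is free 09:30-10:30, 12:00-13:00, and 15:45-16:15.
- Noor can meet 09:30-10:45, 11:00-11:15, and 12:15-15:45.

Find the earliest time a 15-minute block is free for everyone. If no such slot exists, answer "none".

09:30

Hassan free within 09:00–17:00: 09:15–10:00, 10:15–11:15, 11:45–14:45.
Hassan ∩ Bob: 09:30–10:00, 10:15–10:30, 12:00–13:00.
Hassan ∩ Bob ∩ Noor: 09:30–10:00, 10:15–10:30, 12:15–13:00.
Windows ≥ 15 min: 09:30–10:00, 10:15–10:30, 12:15–13:00.
Earliest such window starts at 09:30.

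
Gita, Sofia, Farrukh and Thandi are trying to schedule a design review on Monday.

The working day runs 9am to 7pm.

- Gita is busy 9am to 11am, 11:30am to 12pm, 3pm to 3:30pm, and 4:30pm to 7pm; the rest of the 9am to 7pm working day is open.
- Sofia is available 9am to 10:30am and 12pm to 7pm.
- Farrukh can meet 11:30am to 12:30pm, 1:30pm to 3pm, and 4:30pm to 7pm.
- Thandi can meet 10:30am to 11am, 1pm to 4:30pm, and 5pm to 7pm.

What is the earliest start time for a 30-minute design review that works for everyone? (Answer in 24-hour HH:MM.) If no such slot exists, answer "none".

13:30

Gita free within 09:00–19:00: 11:00–11:30, 12:00–15:00, 15:30–16:30.
Gita ∩ Sofia: 12:00–15:00, 15:30–16:30.
Gita ∩ Sofia ∩ Farrukh: 12:00–12:30, 13:30–15:00.
Gita ∩ Sofia ∩ Farrukh ∩ Thandi: 13:30–15:00.
Windows ≥ 30 min: 13:30–15:00.
Earliest such window starts at 13:30.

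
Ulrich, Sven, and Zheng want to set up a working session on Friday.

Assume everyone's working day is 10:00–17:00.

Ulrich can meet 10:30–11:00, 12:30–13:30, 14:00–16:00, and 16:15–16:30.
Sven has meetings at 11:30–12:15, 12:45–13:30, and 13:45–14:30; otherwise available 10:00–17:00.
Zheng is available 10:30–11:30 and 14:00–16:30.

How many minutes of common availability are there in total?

135 minutes

Sven free within 10:00–17:00: 10:00–11:30, 12:15–12:45, 13:30–13:45, 14:30–17:00.
Ulrich ∩ Sven: 10:30–11:00, 12:30–12:45, 14:30–16:00, 16:15–16:30.
Ulrich ∩ Sven ∩ Zheng: 10:30–11:00, 14:30–16:00, 16:15–16:30.
Total common minutes: 30 + 90 + 15 = 135.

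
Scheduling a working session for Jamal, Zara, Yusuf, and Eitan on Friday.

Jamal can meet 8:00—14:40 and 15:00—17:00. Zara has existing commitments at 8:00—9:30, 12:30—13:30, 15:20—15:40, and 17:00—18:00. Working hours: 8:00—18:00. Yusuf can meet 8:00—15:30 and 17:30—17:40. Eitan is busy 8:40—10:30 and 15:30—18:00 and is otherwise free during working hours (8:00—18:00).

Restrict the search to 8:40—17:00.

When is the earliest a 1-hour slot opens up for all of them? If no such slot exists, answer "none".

Zara free within 08:00–18:00: 09:30–12:30, 13:30–15:20, 15:40–17:00.
Eitan free within 08:00–18:00: 08:00–08:40, 10:30–15:30.
Jamal ∩ Zara: 09:30–12:30, 13:30–14:40, 15:00–15:20, 15:40–17:00.
Jamal ∩ Zara ∩ Yusuf: 09:30–12:30, 13:30–14:40, 15:00–15:20.
Jamal ∩ Zara ∩ Yusuf ∩ Eitan: 10:30–12:30, 13:30–14:40, 15:00–15:20.
Restricted to 08:40–17:00: 10:30–12:30, 13:30–14:40, 15:00–15:20.
Windows ≥ 60 min: 10:30–12:30, 13:30–14:40.
Earliest such window starts at 10:30.

10:30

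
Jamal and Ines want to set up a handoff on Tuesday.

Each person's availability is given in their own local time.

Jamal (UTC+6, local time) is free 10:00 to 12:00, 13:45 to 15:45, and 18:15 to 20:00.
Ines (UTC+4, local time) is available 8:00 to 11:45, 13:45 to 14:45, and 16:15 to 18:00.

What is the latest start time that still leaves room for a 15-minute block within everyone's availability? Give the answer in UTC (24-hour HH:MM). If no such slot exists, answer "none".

13:45

Jamal → UTC: 04:00–06:00, 07:45–09:45, 12:15–14:00.
Ines → UTC: 04:00–07:45, 09:45–10:45, 12:15–14:00.
Jamal ∩ Ines: 04:00–06:00, 12:15–14:00.
Windows ≥ 15 min: 04:00–06:00, 12:15–14:00.
Latest start in the last window 12:15–14:00 is 14:00 − 15 min = 13:45.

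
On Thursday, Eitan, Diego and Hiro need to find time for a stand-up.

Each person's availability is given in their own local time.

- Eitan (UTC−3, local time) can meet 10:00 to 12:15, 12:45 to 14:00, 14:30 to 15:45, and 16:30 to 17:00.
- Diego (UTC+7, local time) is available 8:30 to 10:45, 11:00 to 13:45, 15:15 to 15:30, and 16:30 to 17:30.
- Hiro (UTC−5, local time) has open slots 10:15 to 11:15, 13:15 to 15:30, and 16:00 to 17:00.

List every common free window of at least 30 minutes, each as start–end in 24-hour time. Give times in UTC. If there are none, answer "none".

Eitan → UTC: 13:00–15:15, 15:45–17:00, 17:30–18:45, 19:30–20:00.
Diego → UTC: 01:30–03:45, 04:00–06:45, 08:15–08:30, 09:30–10:30.
Hiro → UTC: 15:15–16:15, 18:15–20:30, 21:00–22:00.
Eitan ∩ Diego: (none).
Eitan ∩ Diego ∩ Hiro: (none).
Windows ≥ 30 min: (none).

none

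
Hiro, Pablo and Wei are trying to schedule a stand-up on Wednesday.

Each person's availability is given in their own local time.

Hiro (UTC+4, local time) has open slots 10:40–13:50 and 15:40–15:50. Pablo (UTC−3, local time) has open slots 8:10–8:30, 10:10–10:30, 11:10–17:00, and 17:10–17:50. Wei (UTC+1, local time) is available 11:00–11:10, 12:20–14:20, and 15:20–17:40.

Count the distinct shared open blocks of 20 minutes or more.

0

Hiro → UTC: 06:40–09:50, 11:40–11:50.
Pablo → UTC: 11:10–11:30, 13:10–13:30, 14:10–20:00, 20:10–20:50.
Wei → UTC: 10:00–10:10, 11:20–13:20, 14:20–16:40.
Hiro ∩ Pablo: (none).
Hiro ∩ Pablo ∩ Wei: (none).
Windows ≥ 20 min: (none).
That's 0 windows.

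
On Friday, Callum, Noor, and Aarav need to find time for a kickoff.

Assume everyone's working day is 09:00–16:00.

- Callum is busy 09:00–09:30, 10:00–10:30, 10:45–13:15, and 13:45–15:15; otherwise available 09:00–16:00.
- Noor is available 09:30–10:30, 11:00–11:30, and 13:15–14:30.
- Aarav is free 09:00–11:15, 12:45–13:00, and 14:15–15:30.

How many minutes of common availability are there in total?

Callum free within 09:00–16:00: 09:30–10:00, 10:30–10:45, 13:15–13:45, 15:15–16:00.
Callum ∩ Noor: 09:30–10:00, 13:15–13:45.
Callum ∩ Noor ∩ Aarav: 09:30–10:00.
Total common minutes: 30.

30 minutes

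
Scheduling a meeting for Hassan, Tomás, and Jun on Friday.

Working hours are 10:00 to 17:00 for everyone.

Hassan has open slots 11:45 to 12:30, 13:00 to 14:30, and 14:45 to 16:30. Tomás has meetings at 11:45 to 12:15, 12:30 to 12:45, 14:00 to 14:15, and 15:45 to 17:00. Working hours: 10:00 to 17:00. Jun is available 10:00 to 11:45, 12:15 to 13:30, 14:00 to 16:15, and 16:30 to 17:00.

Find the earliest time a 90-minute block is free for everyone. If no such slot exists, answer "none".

none

Tomás free within 10:00–17:00: 10:00–11:45, 12:15–12:30, 12:45–14:00, 14:15–15:45.
Hassan ∩ Tomás: 12:15–12:30, 13:00–14:00, 14:15–14:30, 14:45–15:45.
Hassan ∩ Tomás ∩ Jun: 12:15–12:30, 13:00–13:30, 14:15–14:30, 14:45–15:45.
Windows ≥ 90 min: (none).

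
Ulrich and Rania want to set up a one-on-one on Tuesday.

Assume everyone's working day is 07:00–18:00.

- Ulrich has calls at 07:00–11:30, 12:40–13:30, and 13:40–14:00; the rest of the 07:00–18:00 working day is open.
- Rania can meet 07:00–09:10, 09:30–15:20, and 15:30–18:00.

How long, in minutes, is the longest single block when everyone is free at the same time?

Ulrich free within 07:00–18:00: 11:30–12:40, 13:30–13:40, 14:00–18:00.
Ulrich ∩ Rania: 11:30–12:40, 13:30–13:40, 14:00–15:20, 15:30–18:00.
Common window lengths: 70, 10, 80, 150 min; longest is 150.

150 minutes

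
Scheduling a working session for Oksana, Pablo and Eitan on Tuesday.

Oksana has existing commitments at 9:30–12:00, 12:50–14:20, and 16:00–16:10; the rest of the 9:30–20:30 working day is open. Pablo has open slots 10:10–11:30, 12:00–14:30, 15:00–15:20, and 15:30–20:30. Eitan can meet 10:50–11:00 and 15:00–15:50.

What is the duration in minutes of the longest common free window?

20 minutes

Oksana free within 09:30–20:30: 12:00–12:50, 14:20–16:00, 16:10–20:30.
Oksana ∩ Pablo: 12:00–12:50, 14:20–14:30, 15:00–15:20, 15:30–16:00, 16:10–20:30.
Oksana ∩ Pablo ∩ Eitan: 15:00–15:20, 15:30–15:50.
Common window lengths: 20, 20 min; longest is 20.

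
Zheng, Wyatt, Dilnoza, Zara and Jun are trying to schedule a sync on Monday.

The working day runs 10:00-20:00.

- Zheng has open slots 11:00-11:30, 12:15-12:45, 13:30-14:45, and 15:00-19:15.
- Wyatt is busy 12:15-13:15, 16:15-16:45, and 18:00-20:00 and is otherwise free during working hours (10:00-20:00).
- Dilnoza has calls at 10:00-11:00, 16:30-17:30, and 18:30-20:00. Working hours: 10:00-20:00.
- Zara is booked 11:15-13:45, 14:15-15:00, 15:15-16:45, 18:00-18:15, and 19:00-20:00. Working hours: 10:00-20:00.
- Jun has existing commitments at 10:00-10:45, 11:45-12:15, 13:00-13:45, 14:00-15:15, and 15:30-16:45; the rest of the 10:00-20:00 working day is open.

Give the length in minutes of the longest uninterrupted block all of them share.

Wyatt free within 10:00–20:00: 10:00–12:15, 13:15–16:15, 16:45–18:00.
Dilnoza free within 10:00–20:00: 11:00–16:30, 17:30–18:30.
Zara free within 10:00–20:00: 10:00–11:15, 13:45–14:15, 15:00–15:15, 16:45–18:00, 18:15–19:00.
Jun free within 10:00–20:00: 10:45–11:45, 12:15–13:00, 13:45–14:00, 15:15–15:30, 16:45–20:00.
Zheng ∩ Wyatt: 11:00–11:30, 13:30–14:45, 15:00–16:15, 16:45–18:00.
Zheng ∩ Wyatt ∩ Dilnoza: 11:00–11:30, 13:30–14:45, 15:00–16:15, 17:30–18:00.
Zheng ∩ Wyatt ∩ Dilnoza ∩ Zara: 11:00–11:15, 13:45–14:15, 15:00–15:15, 17:30–18:00.
Zheng ∩ Wyatt ∩ Dilnoza ∩ Zara ∩ Jun: 11:00–11:15, 13:45–14:00, 17:30–18:00.
Common window lengths: 15, 15, 30 min; longest is 30.

30 minutes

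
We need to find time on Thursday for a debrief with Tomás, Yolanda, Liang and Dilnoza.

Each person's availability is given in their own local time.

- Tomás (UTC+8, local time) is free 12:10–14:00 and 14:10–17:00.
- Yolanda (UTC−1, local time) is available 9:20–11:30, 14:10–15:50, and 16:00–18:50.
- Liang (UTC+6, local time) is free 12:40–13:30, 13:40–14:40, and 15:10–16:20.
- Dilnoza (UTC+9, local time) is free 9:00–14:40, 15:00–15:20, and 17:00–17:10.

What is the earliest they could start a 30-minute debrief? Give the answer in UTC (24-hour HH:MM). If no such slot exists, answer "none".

none

Tomás → UTC: 04:10–06:00, 06:10–09:00.
Yolanda → UTC: 10:20–12:30, 15:10–16:50, 17:00–19:50.
Liang → UTC: 06:40–07:30, 07:40–08:40, 09:10–10:20.
Dilnoza → UTC: 00:00–05:40, 06:00–06:20, 08:00–08:10.
Tomás ∩ Yolanda: (none).
Tomás ∩ Yolanda ∩ Liang: (none).
Tomás ∩ Yolanda ∩ Liang ∩ Dilnoza: (none).
Windows ≥ 30 min: (none).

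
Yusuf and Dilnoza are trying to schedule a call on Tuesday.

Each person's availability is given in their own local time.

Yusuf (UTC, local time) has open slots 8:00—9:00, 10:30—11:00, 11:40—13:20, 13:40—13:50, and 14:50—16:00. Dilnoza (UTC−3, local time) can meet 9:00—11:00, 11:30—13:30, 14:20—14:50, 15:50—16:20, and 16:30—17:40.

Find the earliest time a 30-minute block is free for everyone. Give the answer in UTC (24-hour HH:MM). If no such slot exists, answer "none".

Yusuf → UTC: 08:00–09:00, 10:30–11:00, 11:40–13:20, 13:40–13:50, 14:50–16:00.
Dilnoza → UTC: 12:00–14:00, 14:30–16:30, 17:20–17:50, 18:50–19:20, 19:30–20:40.
Yusuf ∩ Dilnoza: 12:00–13:20, 13:40–13:50, 14:50–16:00.
Windows ≥ 30 min: 12:00–13:20, 14:50–16:00.
Earliest such window starts at 12:00.

12:00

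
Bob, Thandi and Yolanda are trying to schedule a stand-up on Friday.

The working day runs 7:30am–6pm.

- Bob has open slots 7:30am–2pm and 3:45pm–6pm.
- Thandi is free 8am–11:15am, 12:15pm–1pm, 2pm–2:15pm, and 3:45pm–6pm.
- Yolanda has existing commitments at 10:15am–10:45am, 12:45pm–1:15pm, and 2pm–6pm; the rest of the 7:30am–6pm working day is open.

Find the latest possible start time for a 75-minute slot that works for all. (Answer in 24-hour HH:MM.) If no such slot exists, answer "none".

Yolanda free within 07:30–18:00: 07:30–10:15, 10:45–12:45, 13:15–14:00.
Bob ∩ Thandi: 08:00–11:15, 12:15–13:00, 15:45–18:00.
Bob ∩ Thandi ∩ Yolanda: 08:00–10:15, 10:45–11:15, 12:15–12:45.
Windows ≥ 75 min: 08:00–10:15.
Latest start in the last window 08:00–10:15 is 10:15 − 75 min = 09:00.

09:00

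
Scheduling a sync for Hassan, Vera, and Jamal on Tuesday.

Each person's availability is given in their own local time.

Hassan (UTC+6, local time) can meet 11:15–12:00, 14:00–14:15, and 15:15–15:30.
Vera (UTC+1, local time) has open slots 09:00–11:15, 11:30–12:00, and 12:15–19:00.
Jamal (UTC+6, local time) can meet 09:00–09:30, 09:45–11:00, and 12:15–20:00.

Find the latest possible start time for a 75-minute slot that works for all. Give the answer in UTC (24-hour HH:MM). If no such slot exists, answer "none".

none

Hassan → UTC: 05:15–06:00, 08:00–08:15, 09:15–09:30.
Vera → UTC: 08:00–10:15, 10:30–11:00, 11:15–18:00.
Jamal → UTC: 03:00–03:30, 03:45–05:00, 06:15–14:00.
Hassan ∩ Vera: 08:00–08:15, 09:15–09:30.
Hassan ∩ Vera ∩ Jamal: 08:00–08:15, 09:15–09:30.
Windows ≥ 75 min: (none).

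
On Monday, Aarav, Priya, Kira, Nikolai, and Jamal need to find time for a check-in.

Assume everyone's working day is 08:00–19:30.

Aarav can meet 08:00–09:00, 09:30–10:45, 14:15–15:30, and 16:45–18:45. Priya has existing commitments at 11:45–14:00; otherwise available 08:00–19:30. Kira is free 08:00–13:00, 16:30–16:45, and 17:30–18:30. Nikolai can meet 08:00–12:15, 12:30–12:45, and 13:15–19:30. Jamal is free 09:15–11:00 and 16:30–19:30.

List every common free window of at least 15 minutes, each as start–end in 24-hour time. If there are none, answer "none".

Priya free within 08:00–19:30: 08:00–11:45, 14:00–19:30.
Aarav ∩ Priya: 08:00–09:00, 09:30–10:45, 14:15–15:30, 16:45–18:45.
Aarav ∩ Priya ∩ Kira: 08:00–09:00, 09:30–10:45, 17:30–18:30.
Aarav ∩ Priya ∩ Kira ∩ Nikolai: 08:00–09:00, 09:30–10:45, 17:30–18:30.
Aarav ∩ Priya ∩ Kira ∩ Nikolai ∩ Jamal: 09:30–10:45, 17:30–18:30.
Windows ≥ 15 min: 09:30–10:45, 17:30–18:30.

09:30–10:45, 17:30–18:30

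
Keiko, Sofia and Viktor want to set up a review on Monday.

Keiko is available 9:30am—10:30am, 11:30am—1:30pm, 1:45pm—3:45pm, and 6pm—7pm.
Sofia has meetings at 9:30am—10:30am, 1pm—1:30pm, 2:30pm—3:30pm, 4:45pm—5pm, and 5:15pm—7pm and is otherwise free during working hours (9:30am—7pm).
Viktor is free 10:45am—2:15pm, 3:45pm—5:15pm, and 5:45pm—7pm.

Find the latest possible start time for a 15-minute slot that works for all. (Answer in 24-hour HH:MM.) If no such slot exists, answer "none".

Sofia free within 09:30–19:00: 10:30–13:00, 13:30–14:30, 15:30–16:45, 17:00–17:15.
Keiko ∩ Sofia: 11:30–13:00, 13:45–14:30, 15:30–15:45.
Keiko ∩ Sofia ∩ Viktor: 11:30–13:00, 13:45–14:15.
Windows ≥ 15 min: 11:30–13:00, 13:45–14:15.
Latest start in the last window 13:45–14:15 is 14:15 − 15 min = 14:00.

14:00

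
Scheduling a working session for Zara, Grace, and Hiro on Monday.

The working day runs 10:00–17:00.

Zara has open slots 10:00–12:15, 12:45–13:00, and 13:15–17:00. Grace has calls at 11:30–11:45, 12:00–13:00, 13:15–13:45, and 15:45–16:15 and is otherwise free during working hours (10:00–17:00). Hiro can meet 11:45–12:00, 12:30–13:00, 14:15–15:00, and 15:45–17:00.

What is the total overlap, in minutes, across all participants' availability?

Grace free within 10:00–17:00: 10:00–11:30, 11:45–12:00, 13:00–13:15, 13:45–15:45, 16:15–17:00.
Zara ∩ Grace: 10:00–11:30, 11:45–12:00, 13:45–15:45, 16:15–17:00.
Zara ∩ Grace ∩ Hiro: 11:45–12:00, 14:15–15:00, 16:15–17:00.
Total common minutes: 15 + 45 + 45 = 105.

105 minutes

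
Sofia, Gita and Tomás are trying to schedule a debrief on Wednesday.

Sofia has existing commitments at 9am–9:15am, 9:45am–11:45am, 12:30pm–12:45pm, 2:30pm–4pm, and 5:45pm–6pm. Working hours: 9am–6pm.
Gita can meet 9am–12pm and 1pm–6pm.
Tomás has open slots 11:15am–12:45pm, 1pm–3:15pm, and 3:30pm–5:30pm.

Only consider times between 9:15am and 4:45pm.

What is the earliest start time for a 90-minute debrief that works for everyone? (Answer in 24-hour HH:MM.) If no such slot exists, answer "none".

13:00

Sofia free within 09:00–18:00: 09:15–09:45, 11:45–12:30, 12:45–14:30, 16:00–17:45.
Sofia ∩ Gita: 09:15–09:45, 11:45–12:00, 13:00–14:30, 16:00–17:45.
Sofia ∩ Gita ∩ Tomás: 11:45–12:00, 13:00–14:30, 16:00–17:30.
Restricted to 09:15–16:45: 11:45–12:00, 13:00–14:30, 16:00–16:45.
Windows ≥ 90 min: 13:00–14:30.
Earliest such window starts at 13:00.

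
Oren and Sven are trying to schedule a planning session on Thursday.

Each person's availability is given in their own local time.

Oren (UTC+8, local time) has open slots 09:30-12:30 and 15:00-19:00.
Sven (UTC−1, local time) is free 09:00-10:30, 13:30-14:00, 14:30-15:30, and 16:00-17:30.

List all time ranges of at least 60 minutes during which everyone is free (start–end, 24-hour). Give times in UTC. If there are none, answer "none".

Oren → UTC: 01:30–04:30, 07:00–11:00.
Sven → UTC: 10:00–11:30, 14:30–15:00, 15:30–16:30, 17:00–18:30.
Oren ∩ Sven: 10:00–11:00.
Windows ≥ 60 min: 10:00–11:00.

10:00–11:00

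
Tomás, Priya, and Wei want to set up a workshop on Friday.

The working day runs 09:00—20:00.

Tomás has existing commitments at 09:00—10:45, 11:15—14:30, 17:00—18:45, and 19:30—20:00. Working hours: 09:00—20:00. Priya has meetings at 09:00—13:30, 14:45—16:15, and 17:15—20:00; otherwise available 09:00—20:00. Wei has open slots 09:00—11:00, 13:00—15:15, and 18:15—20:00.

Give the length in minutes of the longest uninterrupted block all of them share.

Tomás free within 09:00–20:00: 10:45–11:15, 14:30–17:00, 18:45–19:30.
Priya free within 09:00–20:00: 13:30–14:45, 16:15–17:15.
Tomás ∩ Priya: 14:30–14:45, 16:15–17:00.
Tomás ∩ Priya ∩ Wei: 14:30–14:45.
Single common window of 15 minutes.

15 minutes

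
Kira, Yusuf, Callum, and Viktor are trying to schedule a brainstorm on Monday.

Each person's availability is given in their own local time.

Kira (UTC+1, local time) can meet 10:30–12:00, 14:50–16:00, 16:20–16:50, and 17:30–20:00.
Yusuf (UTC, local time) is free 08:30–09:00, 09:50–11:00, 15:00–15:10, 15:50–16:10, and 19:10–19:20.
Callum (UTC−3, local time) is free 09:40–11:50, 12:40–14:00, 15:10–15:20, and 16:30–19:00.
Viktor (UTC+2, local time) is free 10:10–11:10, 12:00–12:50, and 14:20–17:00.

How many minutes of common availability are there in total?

0 minutes

Kira → UTC: 09:30–11:00, 13:50–15:00, 15:20–15:50, 16:30–19:00.
Yusuf → UTC: 08:30–09:00, 09:50–11:00, 15:00–15:10, 15:50–16:10, 19:10–19:20.
Callum → UTC: 12:40–14:50, 15:40–17:00, 18:10–18:20, 19:30–22:00.
Viktor → UTC: 08:10–09:10, 10:00–10:50, 12:20–15:00.
Kira ∩ Yusuf: 09:50–11:00.
Kira ∩ Yusuf ∩ Callum: (none).
Kira ∩ Yusuf ∩ Callum ∩ Viktor: (none).
Total common minutes: 0.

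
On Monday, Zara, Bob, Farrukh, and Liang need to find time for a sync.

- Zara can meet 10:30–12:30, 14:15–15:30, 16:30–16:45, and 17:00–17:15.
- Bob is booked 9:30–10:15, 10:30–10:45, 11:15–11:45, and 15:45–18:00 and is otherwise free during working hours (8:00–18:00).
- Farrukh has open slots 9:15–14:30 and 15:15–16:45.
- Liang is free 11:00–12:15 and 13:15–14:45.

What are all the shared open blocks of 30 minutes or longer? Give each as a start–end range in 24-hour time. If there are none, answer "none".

Bob free within 08:00–18:00: 08:00–09:30, 10:15–10:30, 10:45–11:15, 11:45–15:45.
Zara ∩ Bob: 10:45–11:15, 11:45–12:30, 14:15–15:30.
Zara ∩ Bob ∩ Farrukh: 10:45–11:15, 11:45–12:30, 14:15–14:30, 15:15–15:30.
Zara ∩ Bob ∩ Farrukh ∩ Liang: 11:00–11:15, 11:45–12:15, 14:15–14:30.
Windows ≥ 30 min: 11:45–12:15.

11:45–12:15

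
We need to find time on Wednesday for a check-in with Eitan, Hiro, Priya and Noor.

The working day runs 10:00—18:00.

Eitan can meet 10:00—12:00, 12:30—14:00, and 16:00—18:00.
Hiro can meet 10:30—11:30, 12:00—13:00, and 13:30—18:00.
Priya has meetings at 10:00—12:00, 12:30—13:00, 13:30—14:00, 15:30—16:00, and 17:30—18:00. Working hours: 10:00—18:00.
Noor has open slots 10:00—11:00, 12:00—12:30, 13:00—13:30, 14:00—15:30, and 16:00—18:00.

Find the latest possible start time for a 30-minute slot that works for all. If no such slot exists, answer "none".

17:00

Priya free within 10:00–18:00: 12:00–12:30, 13:00–13:30, 14:00–15:30, 16:00–17:30.
Eitan ∩ Hiro: 10:30–11:30, 12:30–13:00, 13:30–14:00, 16:00–18:00.
Eitan ∩ Hiro ∩ Priya: 16:00–17:30.
Eitan ∩ Hiro ∩ Priya ∩ Noor: 16:00–17:30.
Windows ≥ 30 min: 16:00–17:30.
Latest start in the last window 16:00–17:30 is 17:30 − 30 min = 17:00.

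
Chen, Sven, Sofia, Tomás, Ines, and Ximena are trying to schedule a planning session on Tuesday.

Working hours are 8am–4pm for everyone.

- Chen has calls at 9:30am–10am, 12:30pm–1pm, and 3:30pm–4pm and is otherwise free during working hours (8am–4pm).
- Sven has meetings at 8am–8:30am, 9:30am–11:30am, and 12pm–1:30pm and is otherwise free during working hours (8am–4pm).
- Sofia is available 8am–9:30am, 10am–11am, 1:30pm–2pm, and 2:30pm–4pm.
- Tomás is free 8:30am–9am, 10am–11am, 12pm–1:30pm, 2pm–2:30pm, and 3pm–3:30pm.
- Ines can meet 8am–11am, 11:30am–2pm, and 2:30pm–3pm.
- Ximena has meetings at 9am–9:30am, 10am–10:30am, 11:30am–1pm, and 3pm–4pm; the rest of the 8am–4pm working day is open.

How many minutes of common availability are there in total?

Chen free within 08:00–16:00: 08:00–09:30, 10:00–12:30, 13:00–15:30.
Sven free within 08:00–16:00: 08:30–09:30, 11:30–12:00, 13:30–16:00.
Ximena free within 08:00–16:00: 08:00–09:00, 09:30–10:00, 10:30–11:30, 13:00–15:00.
Chen ∩ Sven: 08:30–09:30, 11:30–12:00, 13:30–15:30.
Chen ∩ Sven ∩ Sofia: 08:30–09:30, 13:30–14:00, 14:30–15:30.
Chen ∩ Sven ∩ Sofia ∩ Tomás: 08:30–09:00, 15:00–15:30.
Chen ∩ Sven ∩ Sofia ∩ Tomás ∩ Ines: 08:30–09:00.
Chen ∩ Sven ∩ Sofia ∩ Tomás ∩ Ines ∩ Ximena: 08:30–09:00.
Total common minutes: 30.

30 minutes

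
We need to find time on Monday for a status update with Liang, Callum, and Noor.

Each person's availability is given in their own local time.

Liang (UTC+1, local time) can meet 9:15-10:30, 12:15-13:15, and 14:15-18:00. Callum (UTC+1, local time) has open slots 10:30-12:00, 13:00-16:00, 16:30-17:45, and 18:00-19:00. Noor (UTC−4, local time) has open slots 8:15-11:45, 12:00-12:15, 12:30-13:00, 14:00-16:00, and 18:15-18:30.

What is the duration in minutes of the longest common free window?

105 minutes

Liang → UTC: 08:15–09:30, 11:15–12:15, 13:15–17:00.
Callum → UTC: 09:30–11:00, 12:00–15:00, 15:30–16:45, 17:00–18:00.
Noor → UTC: 12:15–15:45, 16:00–16:15, 16:30–17:00, 18:00–20:00, 22:15–22:30.
Liang ∩ Callum: 12:00–12:15, 13:15–15:00, 15:30–16:45.
Liang ∩ Callum ∩ Noor: 13:15–15:00, 15:30–15:45, 16:00–16:15, 16:30–16:45.
Common window lengths: 105, 15, 15, 15 min; longest is 105.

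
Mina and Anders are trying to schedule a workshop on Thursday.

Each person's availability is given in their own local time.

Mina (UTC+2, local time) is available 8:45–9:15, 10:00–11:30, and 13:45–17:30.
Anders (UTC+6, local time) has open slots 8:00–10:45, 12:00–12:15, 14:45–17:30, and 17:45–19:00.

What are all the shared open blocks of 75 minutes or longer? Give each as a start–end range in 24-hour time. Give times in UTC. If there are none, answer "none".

11:45–13:00

Mina → UTC: 06:45–07:15, 08:00–09:30, 11:45–15:30.
Anders → UTC: 02:00–04:45, 06:00–06:15, 08:45–11:30, 11:45–13:00.
Mina ∩ Anders: 08:45–09:30, 11:45–13:00.
Windows ≥ 75 min: 11:45–13:00.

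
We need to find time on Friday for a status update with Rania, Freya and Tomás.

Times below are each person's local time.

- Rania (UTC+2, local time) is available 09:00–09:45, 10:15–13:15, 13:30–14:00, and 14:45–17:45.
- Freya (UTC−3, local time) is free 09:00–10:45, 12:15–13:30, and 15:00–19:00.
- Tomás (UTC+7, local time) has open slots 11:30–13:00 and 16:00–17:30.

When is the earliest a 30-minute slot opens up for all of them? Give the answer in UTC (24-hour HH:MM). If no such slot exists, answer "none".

Rania → UTC: 07:00–07:45, 08:15–11:15, 11:30–12:00, 12:45–15:45.
Freya → UTC: 12:00–13:45, 15:15–16:30, 18:00–22:00.
Tomás → UTC: 04:30–06:00, 09:00–10:30.
Rania ∩ Freya: 12:45–13:45, 15:15–15:45.
Rania ∩ Freya ∩ Tomás: (none).
Windows ≥ 30 min: (none).

none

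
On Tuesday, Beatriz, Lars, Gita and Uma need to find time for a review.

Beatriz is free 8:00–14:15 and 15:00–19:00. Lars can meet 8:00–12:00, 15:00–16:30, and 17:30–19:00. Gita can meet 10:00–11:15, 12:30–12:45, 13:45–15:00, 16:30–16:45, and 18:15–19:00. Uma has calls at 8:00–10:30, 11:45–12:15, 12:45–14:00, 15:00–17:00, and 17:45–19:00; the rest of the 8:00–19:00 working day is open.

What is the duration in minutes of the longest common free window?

Uma free within 08:00–19:00: 10:30–11:45, 12:15–12:45, 14:00–15:00, 17:00–17:45.
Beatriz ∩ Lars: 08:00–12:00, 15:00–16:30, 17:30–19:00.
Beatriz ∩ Lars ∩ Gita: 10:00–11:15, 18:15–19:00.
Beatriz ∩ Lars ∩ Gita ∩ Uma: 10:30–11:15.
Single common window of 45 minutes.

45 minutes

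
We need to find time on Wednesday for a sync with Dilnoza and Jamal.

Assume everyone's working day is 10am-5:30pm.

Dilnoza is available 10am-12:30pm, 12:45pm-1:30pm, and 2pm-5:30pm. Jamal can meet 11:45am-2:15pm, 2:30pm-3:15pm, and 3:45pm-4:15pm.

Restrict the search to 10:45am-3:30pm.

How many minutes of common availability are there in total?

Dilnoza ∩ Jamal: 11:45–12:30, 12:45–13:30, 14:00–14:15, 14:30–15:15, 15:45–16:15.
Restricted to 10:45–15:30: 11:45–12:30, 12:45–13:30, 14:00–14:15, 14:30–15:15.
Total common minutes: 45 + 45 + 15 + 45 = 150.

150 minutes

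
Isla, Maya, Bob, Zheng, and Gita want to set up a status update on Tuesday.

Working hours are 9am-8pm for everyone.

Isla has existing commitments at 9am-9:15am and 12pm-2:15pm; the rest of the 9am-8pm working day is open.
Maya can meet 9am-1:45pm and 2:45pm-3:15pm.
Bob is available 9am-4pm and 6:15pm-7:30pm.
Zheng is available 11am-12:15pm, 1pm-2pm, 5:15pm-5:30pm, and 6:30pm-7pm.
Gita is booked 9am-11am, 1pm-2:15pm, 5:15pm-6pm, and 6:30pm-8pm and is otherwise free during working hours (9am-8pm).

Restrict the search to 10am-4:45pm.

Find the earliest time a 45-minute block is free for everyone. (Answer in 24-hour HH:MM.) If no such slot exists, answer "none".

11:00

Isla free within 09:00–20:00: 09:15–12:00, 14:15–20:00.
Gita free within 09:00–20:00: 11:00–13:00, 14:15–17:15, 18:00–18:30.
Isla ∩ Maya: 09:15–12:00, 14:45–15:15.
Isla ∩ Maya ∩ Bob: 09:15–12:00, 14:45–15:15.
Isla ∩ Maya ∩ Bob ∩ Zheng: 11:00–12:00.
Isla ∩ Maya ∩ Bob ∩ Zheng ∩ Gita: 11:00–12:00.
Restricted to 10:00–16:45: 11:00–12:00.
Windows ≥ 45 min: 11:00–12:00.
Earliest such window starts at 11:00.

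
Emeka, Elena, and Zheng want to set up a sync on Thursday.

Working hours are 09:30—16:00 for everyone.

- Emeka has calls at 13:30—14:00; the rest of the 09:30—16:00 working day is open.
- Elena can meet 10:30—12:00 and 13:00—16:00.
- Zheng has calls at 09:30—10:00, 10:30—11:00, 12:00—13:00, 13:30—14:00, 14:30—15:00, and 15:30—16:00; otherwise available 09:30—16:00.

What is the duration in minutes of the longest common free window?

Emeka free within 09:30–16:00: 09:30–13:30, 14:00–16:00.
Zheng free within 09:30–16:00: 10:00–10:30, 11:00–12:00, 13:00–13:30, 14:00–14:30, 15:00–15:30.
Emeka ∩ Elena: 10:30–12:00, 13:00–13:30, 14:00–16:00.
Emeka ∩ Elena ∩ Zheng: 11:00–12:00, 13:00–13:30, 14:00–14:30, 15:00–15:30.
Common window lengths: 60, 30, 30, 30 min; longest is 60.

60 minutes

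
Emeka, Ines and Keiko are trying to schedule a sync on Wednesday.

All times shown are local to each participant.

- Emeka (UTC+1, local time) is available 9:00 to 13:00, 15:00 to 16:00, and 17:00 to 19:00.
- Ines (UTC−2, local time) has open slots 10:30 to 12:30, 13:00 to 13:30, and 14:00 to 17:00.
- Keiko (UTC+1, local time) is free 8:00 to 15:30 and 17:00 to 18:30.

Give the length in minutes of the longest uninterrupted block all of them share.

Emeka → UTC: 08:00–12:00, 14:00–15:00, 16:00–18:00.
Ines → UTC: 12:30–14:30, 15:00–15:30, 16:00–19:00.
Keiko → UTC: 07:00–14:30, 16:00–17:30.
Emeka ∩ Ines: 14:00–14:30, 16:00–18:00.
Emeka ∩ Ines ∩ Keiko: 14:00–14:30, 16:00–17:30.
Common window lengths: 30, 90 min; longest is 90.

90 minutes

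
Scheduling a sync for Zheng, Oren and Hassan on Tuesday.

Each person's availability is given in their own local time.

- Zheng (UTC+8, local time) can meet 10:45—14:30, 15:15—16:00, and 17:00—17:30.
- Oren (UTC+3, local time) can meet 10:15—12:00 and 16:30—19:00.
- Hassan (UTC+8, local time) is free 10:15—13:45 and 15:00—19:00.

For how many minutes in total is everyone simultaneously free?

Zheng → UTC: 02:45–06:30, 07:15–08:00, 09:00–09:30.
Oren → UTC: 07:15–09:00, 13:30–16:00.
Hassan → UTC: 02:15–05:45, 07:00–11:00.
Zheng ∩ Oren: 07:15–08:00.
Zheng ∩ Oren ∩ Hassan: 07:15–08:00.
Total common minutes: 45.

45 minutes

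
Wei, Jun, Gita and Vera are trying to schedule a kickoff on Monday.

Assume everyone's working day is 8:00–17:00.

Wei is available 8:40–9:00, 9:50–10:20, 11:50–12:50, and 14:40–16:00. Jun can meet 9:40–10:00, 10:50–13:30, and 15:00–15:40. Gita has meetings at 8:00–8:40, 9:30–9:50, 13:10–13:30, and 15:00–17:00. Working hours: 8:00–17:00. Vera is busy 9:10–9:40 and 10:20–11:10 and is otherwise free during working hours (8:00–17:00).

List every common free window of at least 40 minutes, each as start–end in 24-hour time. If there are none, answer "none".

11:50–12:50

Gita free within 08:00–17:00: 08:40–09:30, 09:50–13:10, 13:30–15:00.
Vera free within 08:00–17:00: 08:00–09:10, 09:40–10:20, 11:10–17:00.
Wei ∩ Jun: 09:50–10:00, 11:50–12:50, 15:00–15:40.
Wei ∩ Jun ∩ Gita: 09:50–10:00, 11:50–12:50.
Wei ∩ Jun ∩ Gita ∩ Vera: 09:50–10:00, 11:50–12:50.
Windows ≥ 40 min: 11:50–12:50.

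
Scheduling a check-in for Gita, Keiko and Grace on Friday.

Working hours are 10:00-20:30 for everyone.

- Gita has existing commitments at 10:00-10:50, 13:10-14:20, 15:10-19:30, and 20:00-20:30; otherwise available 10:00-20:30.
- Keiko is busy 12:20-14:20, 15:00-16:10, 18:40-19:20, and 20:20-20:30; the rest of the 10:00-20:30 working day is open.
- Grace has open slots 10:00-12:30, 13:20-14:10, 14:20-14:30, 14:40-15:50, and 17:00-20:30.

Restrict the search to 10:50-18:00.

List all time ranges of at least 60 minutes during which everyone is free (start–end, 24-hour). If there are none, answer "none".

10:50–12:20

Gita free within 10:00–20:30: 10:50–13:10, 14:20–15:10, 19:30–20:00.
Keiko free within 10:00–20:30: 10:00–12:20, 14:20–15:00, 16:10–18:40, 19:20–20:20.
Gita ∩ Keiko: 10:50–12:20, 14:20–15:00, 19:30–20:00.
Gita ∩ Keiko ∩ Grace: 10:50–12:20, 14:20–14:30, 14:40–15:00, 19:30–20:00.
Restricted to 10:50–18:00: 10:50–12:20, 14:20–14:30, 14:40–15:00.
Windows ≥ 60 min: 10:50–12:20.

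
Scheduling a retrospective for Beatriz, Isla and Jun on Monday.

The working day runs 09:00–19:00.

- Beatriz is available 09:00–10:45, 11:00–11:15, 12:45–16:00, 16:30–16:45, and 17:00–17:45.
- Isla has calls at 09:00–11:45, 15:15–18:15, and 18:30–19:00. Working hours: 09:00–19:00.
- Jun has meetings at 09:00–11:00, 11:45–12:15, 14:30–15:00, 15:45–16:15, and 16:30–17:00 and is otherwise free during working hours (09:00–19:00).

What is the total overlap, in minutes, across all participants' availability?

Isla free within 09:00–19:00: 11:45–15:15, 18:15–18:30.
Jun free within 09:00–19:00: 11:00–11:45, 12:15–14:30, 15:00–15:45, 16:15–16:30, 17:00–19:00.
Beatriz ∩ Isla: 12:45–15:15.
Beatriz ∩ Isla ∩ Jun: 12:45–14:30, 15:00–15:15.
Total common minutes: 105 + 15 = 120.

120 minutes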